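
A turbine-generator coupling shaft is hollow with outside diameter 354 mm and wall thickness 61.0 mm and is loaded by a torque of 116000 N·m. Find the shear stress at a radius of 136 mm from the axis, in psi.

1820 psi

J = π(d_o⁴ − d_i⁴)/32 = π(0.354⁴ − 0.232⁴)/32 = 1.257×10^-3 m⁴.
Shear stress varies linearly with radius: τ = T·r/J = 116000 × 0.136 / 1.257×10^-3 = 1.255×10^7 Pa.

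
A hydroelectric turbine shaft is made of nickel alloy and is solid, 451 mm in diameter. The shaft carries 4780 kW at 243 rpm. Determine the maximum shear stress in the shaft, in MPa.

10.4 MPa

ω = 2π·243/60 = 25.45 rad/s, so T = P/ω = 4780×10³ / 25.45 = 187800 N·m.
J = πd⁴/32 = π(0.451)⁴/32 = 4.062×10^-3 m⁴.
τ_max = T·r/J = 187800 × 0.226 / 4.062×10^-3 = 1.043×10^7 Pa.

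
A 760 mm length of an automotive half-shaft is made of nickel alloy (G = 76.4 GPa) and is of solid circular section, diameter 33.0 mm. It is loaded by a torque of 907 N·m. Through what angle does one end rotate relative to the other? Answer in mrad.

J = πd⁴/32 = π(0.0330)⁴/32 = 1.164×10^-7 m⁴.
θ = T·L/(G·J) = 907.0 × 0.760 / (76.4×10⁹ × 1.164×10^-7) = 0.07749 rad.

77.5 mrad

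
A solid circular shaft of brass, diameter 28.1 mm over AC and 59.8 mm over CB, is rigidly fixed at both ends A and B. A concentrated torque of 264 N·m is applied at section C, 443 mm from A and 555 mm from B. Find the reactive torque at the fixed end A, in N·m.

Compatibility: T_A·a/J_AC = T_B·b/J_CB with T_A + T_B = T₀.
J_AC = 6.12×10^-8 m⁴, J_CB = 1.26×10^-6 m⁴, so T_A = T₀·(J_AC/a)/((J_AC/a)+(J_CB/b)) = 15.20 N·m, T_B = 248.8 N·m.

15.2 N·m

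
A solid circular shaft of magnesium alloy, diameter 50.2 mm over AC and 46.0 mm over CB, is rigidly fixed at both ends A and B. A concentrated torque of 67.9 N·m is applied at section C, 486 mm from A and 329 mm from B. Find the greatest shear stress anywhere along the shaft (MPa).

Compatibility: T_A·a/J_AC = T_B·b/J_CB with T_A + T_B = T₀.
J_AC = 6.23×10^-7 m⁴, J_CB = 4.40×10^-7 m⁴, so T_A = T₀·(J_AC/a)/((J_AC/a)+(J_CB/b)) = 33.26 N·m, T_B = 34.64 N·m.
τ in each portion: τ_AC = 1.34×10^6 Pa, τ_CB = 1.81×10^6 Pa; maximum is in CB.
τ_max = T_CB·r/J = 34.64·0.0230/4.40×10^-7 = 1.812×10^6 Pa.

1.81 MPa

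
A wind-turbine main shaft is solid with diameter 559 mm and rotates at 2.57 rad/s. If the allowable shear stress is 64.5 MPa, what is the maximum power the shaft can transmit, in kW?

5690 kW

J = πd⁴/32 = π(0.559)⁴/32 = 9.586×10^-3 m⁴.
T_max = τ_allow·J/r = 6.45×10^7 × 9.586×10^-3 / 0.280 = 2.212e6 N·m.
ω = 2.57 rad/s, so P_max = T_max·ω = 5.685×10^6 W.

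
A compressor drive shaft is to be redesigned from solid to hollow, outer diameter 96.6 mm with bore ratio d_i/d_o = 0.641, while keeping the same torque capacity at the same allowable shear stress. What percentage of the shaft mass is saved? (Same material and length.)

Equal τ_max and T ⇒ the solid shaft needs d_s³ = d_o³(1−k⁴), so d_s = 96.6·(1−0.641⁴)^(1/3) = 90.83 mm.
Area ratio A_h/A_s = d_o²(1−k²)/d_s² = (1−k²)/(1−k⁴)^(2/3) = 0.6664.
Mass saving = 1 − 0.6664 = 33.4 %.

33.4 %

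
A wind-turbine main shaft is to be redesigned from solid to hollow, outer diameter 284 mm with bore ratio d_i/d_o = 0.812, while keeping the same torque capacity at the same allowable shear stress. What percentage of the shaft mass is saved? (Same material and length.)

50.2 %

Equal τ_max and T ⇒ the solid shaft needs d_s³ = d_o³(1−k⁴), so d_s = 284·(1−0.812⁴)^(1/3) = 234.8 mm.
Area ratio A_h/A_s = d_o²(1−k²)/d_s² = (1−k²)/(1−k⁴)^(2/3) = 0.4983.
Mass saving = 1 − 0.4983 = 50.2 %.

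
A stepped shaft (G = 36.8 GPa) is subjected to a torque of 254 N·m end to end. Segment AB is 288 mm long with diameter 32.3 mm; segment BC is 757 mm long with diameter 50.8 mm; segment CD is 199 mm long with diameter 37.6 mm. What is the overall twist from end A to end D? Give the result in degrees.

J_AB = π(0.0323)⁴/32 = 1.07×10^-7 m⁴; J_BC = π(0.0508)⁴/32 = 6.54×10^-7 m⁴; J_CD = π(0.0376)⁴/32 = 1.96×10^-7 m⁴.
θ = (T/G)·Σ L_i/J_i = (254.0/36.8×10⁹)·(0.288/1.07×10^-7 + 0.757/6.54×10^-7 + 0.199/1.96×10^-7) = 0.03359 rad.

1.92°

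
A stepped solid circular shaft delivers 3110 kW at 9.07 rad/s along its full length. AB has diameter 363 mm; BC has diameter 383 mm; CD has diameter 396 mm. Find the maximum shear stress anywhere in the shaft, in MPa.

ω = 9.07 rad/s, so T = P/ω = 3110×10³ / 9.070 = 342900 N·m.
Under the same torque, τ_max = 16T/(πd³) is largest where d is smallest — segment AB (d = 363 mm).
τ_max = 16·342900/(π·(0.363)³) = 3.651×10^7 Pa.

36.5 MPa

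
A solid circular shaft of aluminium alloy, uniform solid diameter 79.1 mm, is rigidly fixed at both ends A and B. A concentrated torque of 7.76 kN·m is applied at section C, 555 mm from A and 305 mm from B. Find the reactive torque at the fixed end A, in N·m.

With uniform GJ and both ends fixed, compatibility θ_AC = θ_CB gives T_A·a = T_B·b, together with T_A + T_B = T₀.
T_A = T₀·b/(a+b) = 7760·305/860.0 = 2752 N·m; T_B = 5008 N·m.

2750 N·m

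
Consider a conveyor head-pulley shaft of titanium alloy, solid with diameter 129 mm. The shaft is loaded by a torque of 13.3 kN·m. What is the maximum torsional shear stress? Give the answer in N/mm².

J = πd⁴/32 = π(0.129)⁴/32 = 2.719×10^-5 m⁴.
τ_max = T·r/J = 13300 × 0.0645 / 2.719×10^-5 = 3.155×10^7 Pa.

31.6 N/mm²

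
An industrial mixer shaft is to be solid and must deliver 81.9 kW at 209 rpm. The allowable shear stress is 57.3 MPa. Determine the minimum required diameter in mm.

ω = 2π·209/60 = 21.89 rad/s, so T = P/ω = 81.9×10³ / 21.89 = 3742 N·m.
For a solid shaft τ_max = 16T/(πd³), so d = (16T/(π τ_allow))^(1/3) = (16·3742/(π·5.73×10^7))^(1/3) = 0.06929 m.

69.3 mm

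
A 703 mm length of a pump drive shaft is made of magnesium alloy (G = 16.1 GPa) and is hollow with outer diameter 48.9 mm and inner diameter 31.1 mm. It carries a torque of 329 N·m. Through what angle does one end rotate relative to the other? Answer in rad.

J = π(d_o⁴ − d_i⁴)/32 = π(0.0489⁴ − 0.0311⁴)/32 = 4.695×10^-7 m⁴.
θ = T·L/(G·J) = 329.0 × 0.703 / (16.1×10⁹ × 4.695×10^-7) = 0.03060 rad.

0.0306 rad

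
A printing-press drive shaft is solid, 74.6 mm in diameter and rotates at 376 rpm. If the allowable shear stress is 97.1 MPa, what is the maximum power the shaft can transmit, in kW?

312 kW

J = πd⁴/32 = π(0.0746)⁴/32 = 3.041×10^-6 m⁴.
T_max = τ_allow·J/r = 9.71×10^7 × 3.041×10^-6 / 0.0373 = 7915 N·m.
ω = 2π·376/60 = 39.37 rad/s, so P_max = T_max·ω = 3.117×10^5 W.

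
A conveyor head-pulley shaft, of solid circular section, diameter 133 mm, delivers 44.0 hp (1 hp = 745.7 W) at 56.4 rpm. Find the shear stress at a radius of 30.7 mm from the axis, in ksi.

ω = 2π·56.4/60 = 5.906 rad/s, so T = P/ω = 44.0×745.7 / 5.906 = 5555 N·m.
J = πd⁴/32 = π(0.133)⁴/32 = 3.072×10^-5 m⁴.
Shear stress varies linearly with radius: τ = T·r/J = 5555 × 0.0307 / 3.072×10^-5 = 5.552×10^6 Pa.

0.805 ksi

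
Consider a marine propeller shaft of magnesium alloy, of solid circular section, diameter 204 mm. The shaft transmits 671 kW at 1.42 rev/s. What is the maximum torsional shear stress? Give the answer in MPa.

45.1 MPa

ω = 2π·1.42 = 8.922 rad/s, so T = P/ω = 671×10³ / 8.922 = 75210 N·m.
J = πd⁴/32 = π(0.204)⁴/32 = 1.700×10^-4 m⁴.
τ_max = T·r/J = 75210 × 0.102 / 1.700×10^-4 = 4.512×10^7 Pa.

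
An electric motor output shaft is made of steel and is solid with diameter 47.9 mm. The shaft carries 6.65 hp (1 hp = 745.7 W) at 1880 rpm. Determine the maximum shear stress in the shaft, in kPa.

1170 kPa

ω = 2π·1880/60 = 196.9 rad/s, so T = P/ω = 6.65×745.7 / 196.9 = 25.19 N·m.
J = πd⁴/32 = π(0.0479)⁴/32 = 5.168×10^-7 m⁴.
τ_max = T·r/J = 25.19 × 0.0239 / 5.168×10^-7 = 1.167×10^6 Pa.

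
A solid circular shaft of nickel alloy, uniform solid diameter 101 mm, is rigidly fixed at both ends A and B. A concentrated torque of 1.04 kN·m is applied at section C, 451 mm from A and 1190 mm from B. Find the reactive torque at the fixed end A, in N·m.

754 N·m

With uniform GJ and both ends fixed, compatibility θ_AC = θ_CB gives T_A·a = T_B·b, together with T_A + T_B = T₀.
T_A = T₀·b/(a+b) = 1040·1190/1641 = 754.2 N·m; T_B = 285.8 N·m.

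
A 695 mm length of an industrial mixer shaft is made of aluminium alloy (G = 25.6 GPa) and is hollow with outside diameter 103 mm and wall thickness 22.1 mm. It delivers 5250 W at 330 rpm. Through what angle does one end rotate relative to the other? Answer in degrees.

0.0239°

ω = 2π·330/60 = 34.56 rad/s, so T = P/ω = 5250 / 34.56 = 151.9 N·m.
J = π(d_o⁴ − d_i⁴)/32 = π(0.103⁴ − 0.0588⁴)/32 = 9.876×10^-6 m⁴.
θ = T·L/(G·J) = 151.9 × 0.695 / (25.6×10⁹ × 9.876×10^-6) = 4.176×10^-4 rad.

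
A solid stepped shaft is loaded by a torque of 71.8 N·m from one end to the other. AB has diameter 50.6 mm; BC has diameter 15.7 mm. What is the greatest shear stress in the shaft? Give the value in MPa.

94.5 MPa

Under the same torque, τ_max = 16T/(πd³) is largest where d is smallest — segment BC (d = 15.7 mm).
τ_max = 16·71.80/(π·(0.0157)³) = 9.449×10^7 Pa.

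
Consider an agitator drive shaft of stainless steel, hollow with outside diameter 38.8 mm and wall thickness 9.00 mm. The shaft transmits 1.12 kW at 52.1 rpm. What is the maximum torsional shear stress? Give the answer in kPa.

ω = 2π·52.1/60 = 5.456 rad/s, so T = P/ω = 1.12×10³ / 5.456 = 205.3 N·m.
J = π(d_o⁴ − d_i⁴)/32 = π(0.0388⁴ − 0.0208⁴)/32 = 2.041×10^-7 m⁴.
τ_max = T·r/J = 205.3 × 0.0194 / 2.041×10^-7 = 1.951×10^7 Pa.

19500 kPa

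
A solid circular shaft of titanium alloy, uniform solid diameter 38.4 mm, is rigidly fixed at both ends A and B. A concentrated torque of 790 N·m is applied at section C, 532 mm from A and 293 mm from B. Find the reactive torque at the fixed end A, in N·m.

281 N·m

With uniform GJ and both ends fixed, compatibility θ_AC = θ_CB gives T_A·a = T_B·b, together with T_A + T_B = T₀.
T_A = T₀·b/(a+b) = 790.0·293/825.0 = 280.6 N·m; T_B = 509.4 N·m.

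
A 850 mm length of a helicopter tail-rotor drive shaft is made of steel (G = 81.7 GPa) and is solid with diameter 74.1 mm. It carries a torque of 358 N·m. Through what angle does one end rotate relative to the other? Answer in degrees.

0.0721°

J = πd⁴/32 = π(0.0741)⁴/32 = 2.960×10^-6 m⁴.
θ = T·L/(G·J) = 358.0 × 0.850 / (81.7×10⁹ × 2.960×10^-6) = 1.258×10^-3 rad.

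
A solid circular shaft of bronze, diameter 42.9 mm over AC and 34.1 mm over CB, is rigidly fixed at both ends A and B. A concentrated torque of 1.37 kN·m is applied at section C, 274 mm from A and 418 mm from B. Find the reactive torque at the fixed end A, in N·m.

1090 N·m

Compatibility: T_A·a/J_AC = T_B·b/J_CB with T_A + T_B = T₀.
J_AC = 3.33×10^-7 m⁴, J_CB = 1.33×10^-7 m⁴, so T_A = T₀·(J_AC/a)/((J_AC/a)+(J_CB/b)) = 1086 N·m, T_B = 284.1 N·m.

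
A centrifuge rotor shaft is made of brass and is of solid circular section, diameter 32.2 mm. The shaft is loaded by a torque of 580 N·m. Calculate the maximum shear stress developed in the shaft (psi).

J = πd⁴/32 = π(0.0322)⁴/32 = 1.055×10^-7 m⁴.
τ_max = T·r/J = 580.0 × 0.0161 / 1.055×10^-7 = 8.848×10^7 Pa.

12800 psi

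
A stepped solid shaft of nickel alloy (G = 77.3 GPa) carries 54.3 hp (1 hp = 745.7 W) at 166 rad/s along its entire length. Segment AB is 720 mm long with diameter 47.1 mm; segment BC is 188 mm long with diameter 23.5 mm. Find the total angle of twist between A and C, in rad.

ω = 166 rad/s, so T = P/ω = 54.3×745.7 / 166.0 = 243.9 N·m.
J_AB = π(0.0471)⁴/32 = 4.83×10^-7 m⁴; J_BC = π(0.0235)⁴/32 = 2.99×10^-8 m⁴.
θ = (T/G)·Σ L_i/J_i = (243.9/77.3×10⁹)·(0.720/4.83×10^-7 + 0.188/2.99×10^-8) = 0.02452 rad.

0.0245 rad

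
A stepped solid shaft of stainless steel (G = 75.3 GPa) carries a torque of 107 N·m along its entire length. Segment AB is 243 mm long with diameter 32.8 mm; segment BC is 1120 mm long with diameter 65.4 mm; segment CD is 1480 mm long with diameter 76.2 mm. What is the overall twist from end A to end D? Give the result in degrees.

J_AB = π(0.0328)⁴/32 = 1.14×10^-7 m⁴; J_BC = π(0.0654)⁴/32 = 1.80×10^-6 m⁴; J_CD = π(0.0762)⁴/32 = 3.31×10^-6 m⁴.
θ = (T/G)·Σ L_i/J_i = (107.0/75.3×10⁹)·(0.243/1.14×10^-7 + 1.12/1.80×10^-6 + 1.48/3.31×10^-6) = 4.560×10^-3 rad.

0.261°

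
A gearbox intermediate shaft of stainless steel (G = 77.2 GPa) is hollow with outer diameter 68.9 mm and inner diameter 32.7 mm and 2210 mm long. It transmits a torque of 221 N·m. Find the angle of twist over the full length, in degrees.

0.173°

J = π(d_o⁴ − d_i⁴)/32 = π(0.0689⁴ − 0.0327⁴)/32 = 2.100×10^-6 m⁴.
θ = T·L/(G·J) = 221.0 × 2.21 / (77.2×10⁹ × 2.100×10^-6) = 3.012×10^-3 rad.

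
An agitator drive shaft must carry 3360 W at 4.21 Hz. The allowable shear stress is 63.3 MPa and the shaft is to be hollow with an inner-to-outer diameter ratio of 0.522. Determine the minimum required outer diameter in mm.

ω = 2π·4.21 = 26.45 rad/s, so T = P/ω = 3360 / 26.45 = 127.0 N·m.
For a hollow shaft with d_i/d_o = 0.522: τ_max = 16T/(π d_o³ (1−k⁴)), so d_o = [16T/(π τ_allow (1−k⁴))]^(1/3) = [16·127.0/(π·6.33×10^7·0.9258)]^(1/3) = 0.02227 m.

22.3 mm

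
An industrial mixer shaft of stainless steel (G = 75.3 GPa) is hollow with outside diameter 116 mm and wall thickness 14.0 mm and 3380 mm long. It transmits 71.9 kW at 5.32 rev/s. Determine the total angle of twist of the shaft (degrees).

0.465°

ω = 2π·5.32 = 33.43 rad/s, so T = P/ω = 71.9×10³ / 33.43 = 2151 N·m.
J = π(d_o⁴ − d_i⁴)/32 = π(0.116⁴ − 0.0880⁴)/32 = 1.189×10^-5 m⁴.
θ = T·L/(G·J) = 2151 × 3.38 / (75.3×10⁹ × 1.189×10^-5) = 8.121×10^-3 rad.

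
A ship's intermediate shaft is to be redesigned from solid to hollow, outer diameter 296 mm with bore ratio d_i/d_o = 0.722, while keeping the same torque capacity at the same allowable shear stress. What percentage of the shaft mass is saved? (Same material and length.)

Equal τ_max and T ⇒ the solid shaft needs d_s³ = d_o³(1−k⁴), so d_s = 296·(1−0.722⁴)^(1/3) = 266.3 mm.
Area ratio A_h/A_s = d_o²(1−k²)/d_s² = (1−k²)/(1−k⁴)^(2/3) = 0.5914.
Mass saving = 1 − 0.5914 = 40.9 %.

40.9 %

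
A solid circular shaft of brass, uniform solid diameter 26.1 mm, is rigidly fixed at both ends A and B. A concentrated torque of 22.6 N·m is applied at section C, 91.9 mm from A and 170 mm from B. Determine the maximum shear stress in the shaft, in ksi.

0.609 ksi

With uniform GJ and both ends fixed, compatibility θ_AC = θ_CB gives T_A·a = T_B·b, together with T_A + T_B = T₀.
T_A = T₀·b/(a+b) = 22.60·170/261.9 = 14.67 N·m; T_B = 7.930 N·m.
τ in each portion: τ_AC = 4.20×10^6 Pa, τ_CB = 2.27×10^6 Pa; maximum is in AC.
τ_max = T_AC·r/J = 14.67·0.0131/4.56×10^-8 = 4.202×10^6 Pa.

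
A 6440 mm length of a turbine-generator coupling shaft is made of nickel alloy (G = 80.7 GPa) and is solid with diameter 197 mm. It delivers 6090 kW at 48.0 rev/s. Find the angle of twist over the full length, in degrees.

0.624°

ω = 2π·48.0 = 301.6 rad/s, so T = P/ω = 6090×10³ / 301.6 = 20190 N·m.
J = πd⁴/32 = π(0.197)⁴/32 = 1.479×10^-4 m⁴.
θ = T·L/(G·J) = 20190 × 6.44 / (80.7×10⁹ × 1.479×10^-4) = 0.01090 rad.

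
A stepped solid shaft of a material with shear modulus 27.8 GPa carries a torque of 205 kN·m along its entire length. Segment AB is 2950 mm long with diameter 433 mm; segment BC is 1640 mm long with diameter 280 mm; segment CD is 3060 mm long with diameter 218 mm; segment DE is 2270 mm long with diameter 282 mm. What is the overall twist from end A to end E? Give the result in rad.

0.155 rad

J_AB = π(0.433)⁴/32 = 3.45×10^-3 m⁴; J_BC = π(0.280)⁴/32 = 6.03×10^-4 m⁴; J_CD = π(0.218)⁴/32 = 2.22×10^-4 m⁴; J_DE = π(0.282)⁴/32 = 6.21×10^-4 m⁴.
θ = (T/G)·Σ L_i/J_i = (205000/27.8×10⁹)·(2.95/3.45×10^-3 + 1.64/6.03×10^-4 + 3.06/2.22×10^-4 + 2.27/6.21×10^-4) = 0.1551 rad.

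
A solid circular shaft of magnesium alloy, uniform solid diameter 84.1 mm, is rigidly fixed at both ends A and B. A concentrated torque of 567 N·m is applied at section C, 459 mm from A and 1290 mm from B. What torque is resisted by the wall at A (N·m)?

418 N·m

With uniform GJ and both ends fixed, compatibility θ_AC = θ_CB gives T_A·a = T_B·b, together with T_A + T_B = T₀.
T_A = T₀·b/(a+b) = 567.0·1290/1749 = 418.2 N·m; T_B = 148.8 N·m.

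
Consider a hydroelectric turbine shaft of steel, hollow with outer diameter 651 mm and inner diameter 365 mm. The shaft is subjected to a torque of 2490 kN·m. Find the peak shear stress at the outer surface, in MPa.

J = π(d_o⁴ − d_i⁴)/32 = π(0.651⁴ − 0.365⁴)/32 = 0.01589 m⁴.
τ_max = T·r/J = 2.490e6 × 0.326 / 0.01589 = 5.101×10^7 Pa.

51.0 MPa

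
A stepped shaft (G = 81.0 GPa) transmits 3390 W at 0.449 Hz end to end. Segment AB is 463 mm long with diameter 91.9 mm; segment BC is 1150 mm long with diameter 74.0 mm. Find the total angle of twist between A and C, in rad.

ω = 2π·0.449 = 2.821 rad/s, so T = P/ω = 3390 / 2.821 = 1202 N·m.
J_AB = π(0.0919)⁴/32 = 7.00×10^-6 m⁴; J_BC = π(0.0740)⁴/32 = 2.94×10^-6 m⁴.
θ = (T/G)·Σ L_i/J_i = (1202/81.0×10⁹)·(0.463/7.00×10^-6 + 1.15/2.94×10^-6) = 6.776×10^-3 rad.

0.00678 rad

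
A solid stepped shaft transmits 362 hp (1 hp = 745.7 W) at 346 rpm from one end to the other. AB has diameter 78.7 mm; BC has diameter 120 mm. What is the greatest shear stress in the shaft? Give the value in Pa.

ω = 2π·346/60 = 36.23 rad/s, so T = P/ω = 362×745.7 / 36.23 = 7450 N·m.
Under the same torque, τ_max = 16T/(πd³) is largest where d is smallest — segment AB (d = 78.7 mm).
τ_max = 16·7450/(π·(0.0787)³) = 7.784×10^7 Pa.

7.78e7 Pa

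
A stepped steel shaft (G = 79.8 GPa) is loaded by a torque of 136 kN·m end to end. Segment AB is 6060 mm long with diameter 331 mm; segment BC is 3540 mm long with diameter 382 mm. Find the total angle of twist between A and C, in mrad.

11.6 mrad

J_AB = π(0.331)⁴/32 = 1.18×10^-3 m⁴; J_BC = π(0.382)⁴/32 = 2.09×10^-3 m⁴.
θ = (T/G)·Σ L_i/J_i = (136000/79.8×10⁹)·(6.06/1.18×10^-3 + 3.54/2.09×10^-3) = 0.01165 rad.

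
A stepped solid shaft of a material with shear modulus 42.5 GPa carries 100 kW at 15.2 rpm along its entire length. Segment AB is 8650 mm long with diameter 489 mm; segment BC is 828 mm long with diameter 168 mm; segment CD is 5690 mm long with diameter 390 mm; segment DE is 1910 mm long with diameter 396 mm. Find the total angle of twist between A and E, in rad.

ω = 2π·15.2/60 = 1.592 rad/s, so T = P/ω = 100×10³ / 1.592 = 62820 N·m.
J_AB = π(0.489)⁴/32 = 5.61×10^-3 m⁴; J_BC = π(0.168)⁴/32 = 7.82×10^-5 m⁴; J_CD = π(0.390)⁴/32 = 2.27×10^-3 m⁴; J_DE = π(0.396)⁴/32 = 2.41×10^-3 m⁴.
θ = (T/G)·Σ L_i/J_i = (62820/42.5×10⁹)·(8.65/5.61×10^-3 + 0.828/7.82×10^-5 + 5.69/2.27×10^-3 + 1.91/2.41×10^-3) = 0.02280 rad.

0.0228 rad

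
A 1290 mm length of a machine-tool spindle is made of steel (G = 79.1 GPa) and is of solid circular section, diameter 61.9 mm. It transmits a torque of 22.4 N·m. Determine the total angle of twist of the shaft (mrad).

J = πd⁴/32 = π(0.0619)⁴/32 = 1.441×10^-6 m⁴.
θ = T·L/(G·J) = 22.40 × 1.29 / (79.1×10⁹ × 1.441×10^-6) = 2.535×10^-4 rad.

0.253 mrad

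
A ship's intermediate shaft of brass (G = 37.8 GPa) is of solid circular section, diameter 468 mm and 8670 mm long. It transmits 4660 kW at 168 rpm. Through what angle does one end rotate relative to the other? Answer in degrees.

ω = 2π·168/60 = 17.59 rad/s, so T = P/ω = 4660×10³ / 17.59 = 264900 N·m.
J = πd⁴/32 = π(0.468)⁴/32 = 4.710×10^-3 m⁴.
θ = T·L/(G·J) = 264900 × 8.67 / (37.8×10⁹ × 4.710×10^-3) = 0.01290 rad.

0.739°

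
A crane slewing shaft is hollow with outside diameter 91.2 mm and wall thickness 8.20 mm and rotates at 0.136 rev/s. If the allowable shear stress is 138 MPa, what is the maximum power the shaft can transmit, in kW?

9.62 kW

J = π(d_o⁴ − d_i⁴)/32 = π(0.0912⁴ − 0.0748⁴)/32 = 3.718×10^-6 m⁴.
T_max = τ_allow·J/r = 1.38×10^8 × 3.718×10^-6 / 0.0456 = 11250 N·m.
ω = 2π·0.136 = 0.8545 rad/s, so P_max = T_max·ω = 9616 W.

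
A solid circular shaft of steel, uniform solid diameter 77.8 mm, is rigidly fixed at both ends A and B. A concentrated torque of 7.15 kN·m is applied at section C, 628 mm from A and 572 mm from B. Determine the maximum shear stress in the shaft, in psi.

5870 psi

With uniform GJ and both ends fixed, compatibility θ_AC = θ_CB gives T_A·a = T_B·b, together with T_A + T_B = T₀.
T_A = T₀·b/(a+b) = 7150·572/1200 = 3408 N·m; T_B = 3742 N·m.
τ in each portion: τ_AC = 3.69×10^7 Pa, τ_CB = 4.05×10^7 Pa; maximum is in CB.
τ_max = T_CB·r/J = 3742·0.0389/3.60×10^-6 = 4.047×10^7 Pa.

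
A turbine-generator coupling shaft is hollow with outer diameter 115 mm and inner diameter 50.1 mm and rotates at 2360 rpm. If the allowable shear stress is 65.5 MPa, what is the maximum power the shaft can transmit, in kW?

J = π(d_o⁴ − d_i⁴)/32 = π(0.115⁴ − 0.0501⁴)/32 = 1.655×10^-5 m⁴.
T_max = τ_allow·J/r = 6.55×10^7 × 1.655×10^-5 / 0.0575 = 18860 N·m.
ω = 2π·2360/60 = 247.1 rad/s, so P_max = T_max·ω = 4.660×10^6 W.

4660 kW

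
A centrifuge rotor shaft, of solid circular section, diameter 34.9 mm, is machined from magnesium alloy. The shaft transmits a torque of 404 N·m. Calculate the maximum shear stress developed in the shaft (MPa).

48.4 MPa

J = πd⁴/32 = π(0.0349)⁴/32 = 1.456×10^-7 m⁴.
τ_max = T·r/J = 404.0 × 0.0175 / 1.456×10^-7 = 4.840×10^7 Pa.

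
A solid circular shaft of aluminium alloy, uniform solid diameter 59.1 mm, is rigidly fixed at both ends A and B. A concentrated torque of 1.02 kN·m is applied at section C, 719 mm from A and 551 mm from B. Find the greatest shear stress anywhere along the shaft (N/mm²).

With uniform GJ and both ends fixed, compatibility θ_AC = θ_CB gives T_A·a = T_B·b, together with T_A + T_B = T₀.
T_A = T₀·b/(a+b) = 1020·551/1270 = 442.5 N·m; T_B = 577.5 N·m.
τ in each portion: τ_AC = 1.09×10^7 Pa, τ_CB = 1.42×10^7 Pa; maximum is in CB.
τ_max = T_CB·r/J = 577.5·0.0295/1.20×10^-6 = 1.425×10^7 Pa.

14.2 N/mm²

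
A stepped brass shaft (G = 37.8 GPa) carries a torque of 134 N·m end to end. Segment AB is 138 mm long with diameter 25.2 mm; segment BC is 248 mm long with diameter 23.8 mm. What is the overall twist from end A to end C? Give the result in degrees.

J_AB = π(0.0252)⁴/32 = 3.96×10^-8 m⁴; J_BC = π(0.0238)⁴/32 = 3.15×10^-8 m⁴.
θ = (T/G)·Σ L_i/J_i = (134.0/37.8×10⁹)·(0.138/3.96×10^-8 + 0.248/3.15×10^-8) = 0.04027 rad.

2.31°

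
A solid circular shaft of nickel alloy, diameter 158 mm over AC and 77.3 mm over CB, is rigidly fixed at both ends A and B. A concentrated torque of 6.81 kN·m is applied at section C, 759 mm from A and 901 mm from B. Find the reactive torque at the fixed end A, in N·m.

Compatibility: T_A·a/J_AC = T_B·b/J_CB with T_A + T_B = T₀.
J_AC = 6.12×10^-5 m⁴, J_CB = 3.51×10^-6 m⁴, so T_A = T₀·(J_AC/a)/((J_AC/a)+(J_CB/b)) = 6496 N·m, T_B = 313.5 N·m.

6500 N·m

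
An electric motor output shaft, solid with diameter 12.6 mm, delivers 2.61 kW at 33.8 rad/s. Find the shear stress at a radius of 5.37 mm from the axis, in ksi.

24.3 ksi

ω = 33.8 rad/s, so T = P/ω = 2.61×10³ / 33.80 = 77.22 N·m.
J = πd⁴/32 = π(0.0126)⁴/32 = 2.474×10^-9 m⁴.
Shear stress varies linearly with radius: τ = T·r/J = 77.22 × 0.00537 / 2.474×10^-9 = 1.676×10^8 Pa.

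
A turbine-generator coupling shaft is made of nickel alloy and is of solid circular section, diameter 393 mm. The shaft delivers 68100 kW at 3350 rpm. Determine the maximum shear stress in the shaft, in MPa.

ω = 2π·3350/60 = 350.8 rad/s, so T = P/ω = 68100×10³ / 350.8 = 194100 N·m.
J = πd⁴/32 = π(0.393)⁴/32 = 2.342×10^-3 m⁴.
τ_max = T·r/J = 194100 × 0.197 / 2.342×10^-3 = 1.629×10^7 Pa.

16.3 MPa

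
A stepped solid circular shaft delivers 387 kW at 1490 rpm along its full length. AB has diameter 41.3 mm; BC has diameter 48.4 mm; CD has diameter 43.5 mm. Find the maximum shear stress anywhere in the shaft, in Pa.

1.79e8 Pa

ω = 2π·1490/60 = 156.0 rad/s, so T = P/ω = 387×10³ / 156.0 = 2480 N·m.
Under the same torque, τ_max = 16T/(πd³) is largest where d is smallest — segment AB (d = 41.3 mm).
τ_max = 16·2480/(π·(0.0413)³) = 1.793×10^8 Pa.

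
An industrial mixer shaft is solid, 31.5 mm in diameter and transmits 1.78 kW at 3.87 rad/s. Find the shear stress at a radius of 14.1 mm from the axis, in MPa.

ω = 3.87 rad/s, so T = P/ω = 1.78×10³ / 3.870 = 459.9 N·m.
J = πd⁴/32 = π(0.0315)⁴/32 = 9.666×10^-8 m⁴.
Shear stress varies linearly with radius: τ = T·r/J = 459.9 × 0.0141 / 9.666×10^-8 = 6.709×10^7 Pa.

67.1 MPa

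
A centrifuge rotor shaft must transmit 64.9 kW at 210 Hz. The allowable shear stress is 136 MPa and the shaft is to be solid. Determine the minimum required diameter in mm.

12.3 mm

ω = 2π·210 = 1319 rad/s, so T = P/ω = 64.9×10³ / 1319 = 49.19 N·m.
For a solid shaft τ_max = 16T/(πd³), so d = (16T/(π τ_allow))^(1/3) = (16·49.19/(π·1.36×10^8))^(1/3) = 0.01226 m.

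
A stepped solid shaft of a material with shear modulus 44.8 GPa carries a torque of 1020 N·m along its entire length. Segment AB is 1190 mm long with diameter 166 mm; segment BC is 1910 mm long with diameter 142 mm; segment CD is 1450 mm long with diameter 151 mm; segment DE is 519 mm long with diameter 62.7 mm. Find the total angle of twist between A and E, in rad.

0.00989 rad

J_AB = π(0.166)⁴/32 = 7.45×10^-5 m⁴; J_BC = π(0.142)⁴/32 = 3.99×10^-5 m⁴; J_CD = π(0.151)⁴/32 = 5.10×10^-5 m⁴; J_DE = π(0.0627)⁴/32 = 1.52×10^-6 m⁴.
θ = (T/G)·Σ L_i/J_i = (1020/44.8×10⁹)·(1.19/7.45×10^-5 + 1.91/3.99×10^-5 + 1.45/5.10×10^-5 + 0.519/1.52×10^-6) = 9.888×10^-3 rad.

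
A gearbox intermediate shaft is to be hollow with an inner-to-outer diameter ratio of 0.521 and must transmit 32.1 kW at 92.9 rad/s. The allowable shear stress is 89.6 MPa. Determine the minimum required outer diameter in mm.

27.7 mm

ω = 92.9 rad/s, so T = P/ω = 32.1×10³ / 92.90 = 345.5 N·m.
For a hollow shaft with d_i/d_o = 0.521: τ_max = 16T/(π d_o³ (1−k⁴)), so d_o = [16T/(π τ_allow (1−k⁴))]^(1/3) = [16·345.5/(π·8.96×10^7·0.9263)]^(1/3) = 0.02768 m.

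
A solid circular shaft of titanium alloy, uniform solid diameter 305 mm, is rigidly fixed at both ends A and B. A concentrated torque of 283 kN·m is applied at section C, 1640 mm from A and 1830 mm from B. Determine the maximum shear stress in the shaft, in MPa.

26.8 MPa

With uniform GJ and both ends fixed, compatibility θ_AC = θ_CB gives T_A·a = T_B·b, together with T_A + T_B = T₀.
T_A = T₀·b/(a+b) = 283000·1830/3470 = 149200 N·m; T_B = 133800 N·m.
τ in each portion: τ_AC = 2.68×10^7 Pa, τ_CB = 2.40×10^7 Pa; maximum is in AC.
τ_max = T_AC·r/J = 149200·0.152/8.50×10^-4 = 2.679×10^7 Pa.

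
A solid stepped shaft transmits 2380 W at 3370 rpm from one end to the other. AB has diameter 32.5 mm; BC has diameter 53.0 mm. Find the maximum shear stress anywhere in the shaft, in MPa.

1.00 MPa

ω = 2π·3370/60 = 352.9 rad/s, so T = P/ω = 2380 / 352.9 = 6.744 N·m.
Under the same torque, τ_max = 16T/(πd³) is largest where d is smallest — segment AB (d = 32.5 mm).
τ_max = 16·6.744/(π·(0.0325)³) = 1.001×10^6 Pa.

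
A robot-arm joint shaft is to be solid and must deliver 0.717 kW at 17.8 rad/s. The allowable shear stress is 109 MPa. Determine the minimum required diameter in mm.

ω = 17.8 rad/s, so T = P/ω = 0.717×10³ / 17.80 = 40.28 N·m.
For a solid shaft τ_max = 16T/(πd³), so d = (16T/(π τ_allow))^(1/3) = (16·40.28/(π·1.09×10^8))^(1/3) = 0.01235 m.

12.3 mm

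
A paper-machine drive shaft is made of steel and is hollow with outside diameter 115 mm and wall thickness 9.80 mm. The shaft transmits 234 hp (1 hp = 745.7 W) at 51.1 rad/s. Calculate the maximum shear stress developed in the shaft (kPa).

21700 kPa

ω = 51.1 rad/s, so T = P/ω = 234×745.7 / 51.10 = 3415 N·m.
J = π(d_o⁴ − d_i⁴)/32 = π(0.115⁴ − 0.0954⁴)/32 = 9.039×10^-6 m⁴.
τ_max = T·r/J = 3415 × 0.0575 / 9.039×10^-6 = 2.172×10^7 Pa.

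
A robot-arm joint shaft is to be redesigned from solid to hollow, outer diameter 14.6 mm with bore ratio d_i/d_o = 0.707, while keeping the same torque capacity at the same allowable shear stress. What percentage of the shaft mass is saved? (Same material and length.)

Equal τ_max and T ⇒ the solid shaft needs d_s³ = d_o³(1−k⁴), so d_s = 14.6·(1−0.707⁴)^(1/3) = 13.27 mm.
Area ratio A_h/A_s = d_o²(1−k²)/d_s² = (1−k²)/(1−k⁴)^(2/3) = 0.6058.
Mass saving = 1 − 0.6058 = 39.4 %.

39.4 %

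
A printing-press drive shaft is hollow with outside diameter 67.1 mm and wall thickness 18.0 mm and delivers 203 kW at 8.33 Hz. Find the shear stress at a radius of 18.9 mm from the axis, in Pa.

ω = 2π·8.33 = 52.34 rad/s, so T = P/ω = 203×10³ / 52.34 = 3879 N·m.
J = π(d_o⁴ − d_i⁴)/32 = π(0.0671⁴ − 0.0311⁴)/32 = 1.898×10^-6 m⁴.
Shear stress varies linearly with radius: τ = T·r/J = 3879 × 0.0189 / 1.898×10^-6 = 3.862×10^7 Pa.

3.86e7 Pa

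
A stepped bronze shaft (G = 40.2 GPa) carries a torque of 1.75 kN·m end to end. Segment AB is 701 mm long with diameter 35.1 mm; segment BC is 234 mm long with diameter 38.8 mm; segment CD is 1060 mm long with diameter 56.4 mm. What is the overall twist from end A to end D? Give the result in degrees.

J_AB = π(0.0351)⁴/32 = 1.49×10^-7 m⁴; J_BC = π(0.0388)⁴/32 = 2.22×10^-7 m⁴; J_CD = π(0.0564)⁴/32 = 9.93×10^-7 m⁴.
θ = (T/G)·Σ L_i/J_i = (1750/40.2×10⁹)·(0.701/1.49×10^-7 + 0.234/2.22×10^-7 + 1.06/9.93×10^-7) = 0.2970 rad.

17.0°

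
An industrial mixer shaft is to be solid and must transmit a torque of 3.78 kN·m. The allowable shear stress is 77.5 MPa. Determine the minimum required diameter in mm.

For a solid shaft τ_max = 16T/(πd³), so d = (16T/(π τ_allow))^(1/3) = (16·3780/(π·7.75×10^7))^(1/3) = 0.06286 m.

62.9 mm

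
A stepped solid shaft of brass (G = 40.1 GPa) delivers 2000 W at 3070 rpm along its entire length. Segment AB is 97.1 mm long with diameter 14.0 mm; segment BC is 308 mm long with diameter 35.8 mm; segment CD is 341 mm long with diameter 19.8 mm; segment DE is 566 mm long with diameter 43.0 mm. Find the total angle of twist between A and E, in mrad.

8.06 mrad

ω = 2π·3070/60 = 321.5 rad/s, so T = P/ω = 2000 / 321.5 = 6.221 N·m.
J_AB = π(0.0140)⁴/32 = 3.77×10^-9 m⁴; J_BC = π(0.0358)⁴/32 = 1.61×10^-7 m⁴; J_CD = π(0.0198)⁴/32 = 1.51×10^-8 m⁴; J_DE = π(0.0430)⁴/32 = 3.36×10^-7 m⁴.
θ = (T/G)·Σ L_i/J_i = (6.221/40.1×10⁹)·(0.0971/3.77×10^-9 + 0.308/1.61×10^-7 + 0.341/1.51×10^-8 + 0.566/3.36×10^-7) = 8.058×10^-3 rad.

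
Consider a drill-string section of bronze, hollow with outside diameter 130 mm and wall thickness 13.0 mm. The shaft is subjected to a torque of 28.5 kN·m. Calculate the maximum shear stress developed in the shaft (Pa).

1.12e8 Pa

J = π(d_o⁴ − d_i⁴)/32 = π(0.130⁴ − 0.104⁴)/32 = 1.655×10^-5 m⁴.
τ_max = T·r/J = 28500 × 0.0650 / 1.655×10^-5 = 1.119×10^8 Pa.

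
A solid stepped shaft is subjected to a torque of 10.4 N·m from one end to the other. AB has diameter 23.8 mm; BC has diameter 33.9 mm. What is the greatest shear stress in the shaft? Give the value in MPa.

3.93 MPa

Under the same torque, τ_max = 16T/(πd³) is largest where d is smallest — segment AB (d = 23.8 mm).
τ_max = 16·10.40/(π·(0.0238)³) = 3.929×10^6 Pa.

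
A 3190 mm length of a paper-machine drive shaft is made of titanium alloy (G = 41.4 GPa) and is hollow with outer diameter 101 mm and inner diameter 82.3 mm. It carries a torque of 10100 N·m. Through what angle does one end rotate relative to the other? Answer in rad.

J = π(d_o⁴ − d_i⁴)/32 = π(0.101⁴ − 0.0823⁴)/32 = 5.712×10^-6 m⁴.
θ = T·L/(G·J) = 10100 × 3.19 / (41.4×10⁹ × 5.712×10^-6) = 0.1362 rad.

0.136 rad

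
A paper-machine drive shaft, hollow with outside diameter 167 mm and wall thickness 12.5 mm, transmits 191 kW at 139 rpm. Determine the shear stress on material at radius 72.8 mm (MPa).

26.2 MPa

ω = 2π·139/60 = 14.56 rad/s, so T = P/ω = 191×10³ / 14.56 = 13120 N·m.
J = π(d_o⁴ − d_i⁴)/32 = π(0.167⁴ − 0.142⁴)/32 = 3.644×10^-5 m⁴.
Shear stress varies linearly with radius: τ = T·r/J = 13120 × 0.0728 / 3.644×10^-5 = 2.621×10^7 Pa.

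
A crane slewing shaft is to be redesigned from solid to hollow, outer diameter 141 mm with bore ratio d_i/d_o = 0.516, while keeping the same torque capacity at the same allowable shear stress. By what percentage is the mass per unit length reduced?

22.9 %

Equal τ_max and T ⇒ the solid shaft needs d_s³ = d_o³(1−k⁴), so d_s = 141·(1−0.516⁴)^(1/3) = 137.6 mm.
Area ratio A_h/A_s = d_o²(1−k²)/d_s² = (1−k²)/(1−k⁴)^(2/3) = 0.7706.
Mass saving = 1 − 0.7706 = 22.9 %.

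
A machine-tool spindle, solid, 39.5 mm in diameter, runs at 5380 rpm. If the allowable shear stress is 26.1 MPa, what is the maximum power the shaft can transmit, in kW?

J = πd⁴/32 = π(0.0395)⁴/32 = 2.390×10^-7 m⁴.
T_max = τ_allow·J/r = 2.61×10^7 × 2.390×10^-7 / 0.0198 = 315.8 N·m.
ω = 2π·5380/60 = 563.4 rad/s, so P_max = T_max·ω = 1.779×10^5 W.

178 kW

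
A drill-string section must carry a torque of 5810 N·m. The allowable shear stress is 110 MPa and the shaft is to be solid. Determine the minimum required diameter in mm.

For a solid shaft τ_max = 16T/(πd³), so d = (16T/(π τ_allow))^(1/3) = (16·5810/(π·1.10×10^8))^(1/3) = 0.06455 m.

64.6 mm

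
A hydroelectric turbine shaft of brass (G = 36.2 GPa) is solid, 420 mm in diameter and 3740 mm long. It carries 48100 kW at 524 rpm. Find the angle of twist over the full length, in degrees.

1.70°

ω = 2π·524/60 = 54.87 rad/s, so T = P/ω = 48100×10³ / 54.87 = 876600 N·m.
J = πd⁴/32 = π(0.420)⁴/32 = 3.055×10^-3 m⁴.
θ = T·L/(G·J) = 876600 × 3.74 / (36.2×10⁹ × 3.055×10^-3) = 0.02964 rad.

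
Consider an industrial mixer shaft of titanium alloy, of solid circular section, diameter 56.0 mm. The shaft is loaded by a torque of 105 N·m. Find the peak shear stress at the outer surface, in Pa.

3.05e6 Pa

J = πd⁴/32 = π(0.0560)⁴/32 = 9.655×10^-7 m⁴.
τ_max = T·r/J = 105.0 × 0.0280 / 9.655×10^-7 = 3.045×10^6 Pa.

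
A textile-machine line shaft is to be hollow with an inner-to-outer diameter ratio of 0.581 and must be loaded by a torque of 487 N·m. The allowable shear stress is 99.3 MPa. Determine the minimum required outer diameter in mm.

30.4 mm

For a hollow shaft with d_i/d_o = 0.581: τ_max = 16T/(π d_o³ (1−k⁴)), so d_o = [16T/(π τ_allow (1−k⁴))]^(1/3) = [16·487.0/(π·9.93×10^7·0.8861)]^(1/3) = 0.03043 m.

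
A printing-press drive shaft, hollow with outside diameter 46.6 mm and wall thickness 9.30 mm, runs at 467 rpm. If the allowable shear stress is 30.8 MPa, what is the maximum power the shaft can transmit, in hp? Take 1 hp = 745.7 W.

J = π(d_o⁴ − d_i⁴)/32 = π(0.0466⁴ − 0.0280⁴)/32 = 4.026×10^-7 m⁴.
T_max = τ_allow·J/r = 3.08×10^7 × 4.026×10^-7 / 0.0233 = 532.2 N·m.
ω = 2π·467/60 = 48.90 rad/s, so P_max = T_max·ω = 2.603×10^4 W.

34.9 hp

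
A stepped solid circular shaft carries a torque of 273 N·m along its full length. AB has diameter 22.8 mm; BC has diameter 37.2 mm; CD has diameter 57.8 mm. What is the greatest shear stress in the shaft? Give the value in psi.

Under the same torque, τ_max = 16T/(πd³) is largest where d is smallest — segment AB (d = 22.8 mm).
τ_max = 16·273.0/(π·(0.0228)³) = 1.173×10^8 Pa.

17000 psi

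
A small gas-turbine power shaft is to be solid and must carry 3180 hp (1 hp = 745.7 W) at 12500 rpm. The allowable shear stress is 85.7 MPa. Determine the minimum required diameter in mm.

47.6 mm

ω = 2π·12500/60 = 1309 rad/s, so T = P/ω = 3180×745.7 / 1309 = 1812 N·m.
For a solid shaft τ_max = 16T/(πd³), so d = (16T/(π τ_allow))^(1/3) = (16·1812/(π·8.57×10^7))^(1/3) = 0.04757 m.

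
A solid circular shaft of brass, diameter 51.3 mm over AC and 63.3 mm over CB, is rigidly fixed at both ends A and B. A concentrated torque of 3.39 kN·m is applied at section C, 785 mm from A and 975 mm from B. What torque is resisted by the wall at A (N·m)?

Compatibility: T_A·a/J_AC = T_B·b/J_CB with T_A + T_B = T₀.
J_AC = 6.80×10^-7 m⁴, J_CB = 1.58×10^-6 m⁴, so T_A = T₀·(J_AC/a)/((J_AC/a)+(J_CB/b)) = 1183 N·m, T_B = 2207 N·m.

1180 N·m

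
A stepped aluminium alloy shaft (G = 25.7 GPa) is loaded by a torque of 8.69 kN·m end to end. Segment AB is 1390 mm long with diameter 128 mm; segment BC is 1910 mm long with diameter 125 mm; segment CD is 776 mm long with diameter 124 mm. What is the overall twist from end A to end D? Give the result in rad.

0.0561 rad

J_AB = π(0.128)⁴/32 = 2.64×10^-5 m⁴; J_BC = π(0.125)⁴/32 = 2.40×10^-5 m⁴; J_CD = π(0.124)⁴/32 = 2.32×10^-5 m⁴.
θ = (T/G)·Σ L_i/J_i = (8690/25.7×10⁹)·(1.39/2.64×10^-5 + 1.91/2.40×10^-5 + 0.776/2.32×10^-5) = 0.05608 rad.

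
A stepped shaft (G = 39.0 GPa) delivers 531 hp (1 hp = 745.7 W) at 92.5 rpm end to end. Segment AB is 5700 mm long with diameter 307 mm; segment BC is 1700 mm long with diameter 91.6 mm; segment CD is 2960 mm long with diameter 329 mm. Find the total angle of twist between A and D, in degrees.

15.3°

ω = 2π·92.5/60 = 9.687 rad/s, so T = P/ω = 531×745.7 / 9.687 = 40880 N·m.
J_AB = π(0.307)⁴/32 = 8.72×10^-4 m⁴; J_BC = π(0.0916)⁴/32 = 6.91×10^-6 m⁴; J_CD = π(0.329)⁴/32 = 1.15×10^-3 m⁴.
θ = (T/G)·Σ L_i/J_i = (40880/39.0×10⁹)·(5.70/8.72×10^-4 + 1.70/6.91×10^-6 + 2.96/1.15×10^-3) = 0.2674 rad.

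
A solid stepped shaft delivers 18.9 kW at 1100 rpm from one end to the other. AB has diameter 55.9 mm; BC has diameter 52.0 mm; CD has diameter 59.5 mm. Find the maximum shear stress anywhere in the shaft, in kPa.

5940 kPa

ω = 2π·1100/60 = 115.2 rad/s, so T = P/ω = 18.9×10³ / 115.2 = 164.1 N·m.
Under the same torque, τ_max = 16T/(πd³) is largest where d is smallest — segment BC (d = 52.0 mm).
τ_max = 16·164.1/(π·(0.0520)³) = 5.943×10^6 Pa.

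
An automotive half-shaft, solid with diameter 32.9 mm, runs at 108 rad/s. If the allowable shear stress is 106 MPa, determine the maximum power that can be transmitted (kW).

J = πd⁴/32 = π(0.0329)⁴/32 = 1.150×10^-7 m⁴.
T_max = τ_allow·J/r = 1.06×10^8 × 1.150×10^-7 / 0.0164 = 741.2 N·m.
ω = 108 rad/s, so P_max = T_max·ω = 8.005×10^4 W.

80.0 kW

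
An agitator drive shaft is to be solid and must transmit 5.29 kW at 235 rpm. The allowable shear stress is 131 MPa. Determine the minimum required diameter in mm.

ω = 2π·235/60 = 24.61 rad/s, so T = P/ω = 5.29×10³ / 24.61 = 215.0 N·m.
For a solid shaft τ_max = 16T/(πd³), so d = (16T/(π τ_allow))^(1/3) = (16·215.0/(π·1.31×10^8))^(1/3) = 0.02029 m.

20.3 mm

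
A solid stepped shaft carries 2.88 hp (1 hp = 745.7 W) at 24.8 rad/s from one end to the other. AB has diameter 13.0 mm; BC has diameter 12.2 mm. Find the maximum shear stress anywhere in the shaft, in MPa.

ω = 24.8 rad/s, so T = P/ω = 2.88×745.7 / 24.80 = 86.60 N·m.
Under the same torque, τ_max = 16T/(πd³) is largest where d is smallest — segment BC (d = 12.2 mm).
τ_max = 16·86.60/(π·(0.0122)³) = 2.429×10^8 Pa.

243 MPa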